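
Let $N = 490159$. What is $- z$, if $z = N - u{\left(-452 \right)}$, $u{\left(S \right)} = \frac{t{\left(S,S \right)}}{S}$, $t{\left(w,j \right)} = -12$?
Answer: $- \frac{55387964}{113} \approx -4.9016 \cdot 10^{5}$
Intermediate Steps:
$u{\left(S \right)} = - \frac{12}{S}$
$z = \frac{55387964}{113}$ ($z = 490159 - - \frac{12}{-452} = 490159 - \left(-12\right) \left(- \frac{1}{452}\right) = 490159 - \frac{3}{113} = \frac{55387964}{113} \approx 4.9016 \cdot 10^{5}$)
$- z = \left(-1\right) \frac{55387964}{113} = - \frac{55387964}{113}$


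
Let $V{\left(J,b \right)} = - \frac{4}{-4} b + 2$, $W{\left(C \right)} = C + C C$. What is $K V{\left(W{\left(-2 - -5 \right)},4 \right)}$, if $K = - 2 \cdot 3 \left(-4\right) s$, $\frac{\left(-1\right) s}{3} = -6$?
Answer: $2592$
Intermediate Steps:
$s = 18$ ($s = \left(-3\right) \left(-6\right) = 18$)
$W{\left(C \right)} = C + C^{2}$
$K = 432$ ($K = - 2 \cdot 3 \left(-4\right) 18 = \left(-2\right) \left(-12\right) 18 = 24 \cdot 18 = 432$)
$V{\left(J,b \right)} = 2 + b$ ($V{\left(J,b \right)} = \left(-4\right) \left(- \frac{1}{4}\right) b + 2 = 1 b + 2 = b + 2 = 2 + b$)
$K V{\left(W{\left(-2 - -5 \right)},4 \right)} = 432 \left(2 + 4\right) = 432 \cdot 6 = 2592$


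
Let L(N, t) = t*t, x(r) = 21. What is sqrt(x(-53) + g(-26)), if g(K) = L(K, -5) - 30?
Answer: 4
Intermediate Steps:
L(N, t) = t**2
g(K) = -5 (g(K) = (-5)**2 - 30 = 25 - 30 = -5)
sqrt(x(-53) + g(-26)) = sqrt(21 - 5) = sqrt(16) = 4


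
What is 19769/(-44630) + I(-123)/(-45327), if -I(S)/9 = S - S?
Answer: -19769/44630 ≈ -0.44295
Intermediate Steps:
I(S) = 0 (I(S) = -9*(S - S) = -9*0 = 0)
19769/(-44630) + I(-123)/(-45327) = 19769/(-44630) + 0/(-45327) = 19769*(-1/44630) + 0*(-1/45327) = -19769/44630 + 0 = -19769/44630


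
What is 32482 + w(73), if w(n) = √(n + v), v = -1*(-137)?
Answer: 32482 + √210 ≈ 32497.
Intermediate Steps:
v = 137
w(n) = √(137 + n) (w(n) = √(n + 137) = √(137 + n))
32482 + w(73) = 32482 + √(137 + 73) = 32482 + √210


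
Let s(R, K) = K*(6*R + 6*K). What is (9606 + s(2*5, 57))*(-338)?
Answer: -10991760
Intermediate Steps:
s(R, K) = K*(6*K + 6*R)
(9606 + s(2*5, 57))*(-338) = (9606 + 6*57*(57 + 2*5))*(-338) = (9606 + 6*57*(57 + 10))*(-338) = (9606 + 6*57*67)*(-338) = (9606 + 22914)*(-338) = 32520*(-338) = -10991760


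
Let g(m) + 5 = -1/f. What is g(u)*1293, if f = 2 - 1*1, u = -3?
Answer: -7758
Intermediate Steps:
f = 1 (f = 2 - 1 = 1)
g(m) = -6 (g(m) = -5 - 1/1 = -5 - 1*1 = -5 - 1 = -6)
g(u)*1293 = -6*1293 = -7758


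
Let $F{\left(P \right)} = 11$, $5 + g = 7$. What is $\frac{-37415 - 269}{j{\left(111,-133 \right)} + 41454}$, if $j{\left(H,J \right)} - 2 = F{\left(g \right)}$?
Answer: $- \frac{37684}{41467} \approx -0.90877$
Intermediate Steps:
$g = 2$ ($g = -5 + 7 = 2$)
$j{\left(H,J \right)} = 13$ ($j{\left(H,J \right)} = 2 + 11 = 13$)
$\frac{-37415 - 269}{j{\left(111,-133 \right)} + 41454} = \frac{-37415 - 269}{13 + 41454} = - \frac{37684}{41467}$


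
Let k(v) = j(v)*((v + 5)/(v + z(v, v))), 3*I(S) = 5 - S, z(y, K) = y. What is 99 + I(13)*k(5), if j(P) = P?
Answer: 257/3 ≈ 85.667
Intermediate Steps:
I(S) = 5/3 - S/3 (I(S) = (5 - S)/3 = 5/3 - S/3)
k(v) = 5/2 + v/2 (k(v) = v*((v + 5)/(v + v)) = v*((5 + v)/((2*v))) = v*((5 + v)*(1/(2*v))) = v*((5 + v)/(2*v)) = 5/2 + v/2)
99 + I(13)*k(5) = 99 + (5/3 - ⅓*13)*(5/2 + (½)*5) = 99 + (5/3 - 13/3)*(5/2 + 5/2) = 99 - 8/3*5 = 99 - 40/3 = 257/3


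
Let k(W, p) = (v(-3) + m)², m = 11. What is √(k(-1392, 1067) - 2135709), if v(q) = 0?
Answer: 2*I*√533897 ≈ 1461.4*I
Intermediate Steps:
k(W, p) = 121 (k(W, p) = (0 + 11)² = 11² = 121)
√(k(-1392, 1067) - 2135709) = √(121 - 2135709) = √(-2135588) = 2*I*√533897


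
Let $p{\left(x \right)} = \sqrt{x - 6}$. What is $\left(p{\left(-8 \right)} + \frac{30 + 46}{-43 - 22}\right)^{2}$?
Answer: $\frac{\left(76 - 65 i \sqrt{14}\right)^{2}}{4225} \approx -12.633 - 8.7497 i$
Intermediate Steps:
$p{\left(x \right)} = \sqrt{-6 + x}$
$\left(p{\left(-8 \right)} + \frac{30 + 46}{-43 - 22}\right)^{2} = \left(\sqrt{-6 - 8} + \frac{30 + 46}{-43 - 22}\right)^{2} = \left(\sqrt{-14} + \frac{76}{-65}\right)^{2} = \left(i \sqrt{14} + 76 \left(- \frac{1}{65}\right)\right)^{2} = \left(i \sqrt{14} - \frac{76}{65}\right)^{2} = \left(- \frac{76}{65} + i \sqrt{14}\right)^{2}$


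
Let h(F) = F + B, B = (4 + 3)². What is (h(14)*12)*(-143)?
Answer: -108108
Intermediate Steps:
B = 49 (B = 7² = 49)
h(F) = 49 + F (h(F) = F + 49 = 49 + F)
(h(14)*12)*(-143) = ((49 + 14)*12)*(-143) = (63*12)*(-143) = 756*(-143) = -108108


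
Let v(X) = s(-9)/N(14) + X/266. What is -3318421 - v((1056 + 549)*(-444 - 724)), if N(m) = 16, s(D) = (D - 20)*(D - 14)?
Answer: -7046691479/2128 ≈ -3.3114e+6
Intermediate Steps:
s(D) = (-20 + D)*(-14 + D)
v(X) = 667/16 + X/266 (v(X) = (280 + (-9)**2 - 34*(-9))/16 + X/266 = (280 + 81 + 306)*(1/16) + X*(1/266) = 667*(1/16) + X/266 = 667/16 + X/266)
-3318421 - v((1056 + 549)*(-444 - 724)) = -3318421 - (667/16 + ((1056 + 549)*(-444 - 724))/266) = -3318421 - (667/16 + (1605*(-1168))/266) = -3318421 - (667/16 + (1/266)*(-1874640)) = -3318421 - (667/16 - 937320/133) = -3318421 - 1*(-14908409/2128) = -3318421 + 14908409/2128 = -7046691479/2128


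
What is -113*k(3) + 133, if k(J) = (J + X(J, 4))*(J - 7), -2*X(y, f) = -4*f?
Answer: 5105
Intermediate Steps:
X(y, f) = 2*f (X(y, f) = -(-2)*f = 2*f)
k(J) = (-7 + J)*(8 + J) (k(J) = (J + 2*4)*(J - 7) = (J + 8)*(-7 + J) = (8 + J)*(-7 + J) = (-7 + J)*(8 + J))
-113*k(3) + 133 = -113*(-56 + 3 + 3**2) + 133 = -113*(-56 + 3 + 9) + 133 = -113*(-44) + 133 = 4972 + 133 = 5105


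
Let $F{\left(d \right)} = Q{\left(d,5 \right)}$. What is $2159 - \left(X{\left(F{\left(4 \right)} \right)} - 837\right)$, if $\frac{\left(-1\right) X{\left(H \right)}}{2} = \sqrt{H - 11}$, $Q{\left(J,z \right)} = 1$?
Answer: $2996 + 2 i \sqrt{10} \approx 2996.0 + 6.3246 i$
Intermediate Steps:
$F{\left(d \right)} = 1$
$X{\left(H \right)} = - 2 \sqrt{-11 + H}$ ($X{\left(H \right)} = - 2 \sqrt{H - 11} = - 2 \sqrt{-11 + H}$)
$2159 - \left(X{\left(F{\left(4 \right)} \right)} - 837\right) = 2159 - \left(- 2 \sqrt{-11 + 1} - 837\right) = 2159 - \left(- 2 \sqrt{-10} - 837\right) = 2159 - \left(- 2 i \sqrt{10} - 837\right) = 2159 - \left(-837 - 2 i \sqrt{10}\right) = 2159 + \left(837 + 2 i \sqrt{10}\right) = 2996 + 2 i \sqrt{10}$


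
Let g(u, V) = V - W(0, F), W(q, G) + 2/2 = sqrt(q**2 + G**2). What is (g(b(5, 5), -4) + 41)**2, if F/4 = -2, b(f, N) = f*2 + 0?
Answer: 900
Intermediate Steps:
b(f, N) = 2*f (b(f, N) = 2*f + 0 = 2*f)
F = -8 (F = 4*(-2) = -8)
W(q, G) = -1 + sqrt(G**2 + q**2) (W(q, G) = -1 + sqrt(q**2 + G**2) = -1 + sqrt(G**2 + q**2))
g(u, V) = -7 + V (g(u, V) = V - (-1 + sqrt((-8)**2 + 0**2)) = V - (-1 + sqrt(64 + 0)) = V - (-1 + sqrt(64)) = V - (-1 + 8) = V - 1*7 = V - 7 = -7 + V)
(g(b(5, 5), -4) + 41)**2 = ((-7 - 4) + 41)**2 = (-11 + 41)**2 = 30**2 = 900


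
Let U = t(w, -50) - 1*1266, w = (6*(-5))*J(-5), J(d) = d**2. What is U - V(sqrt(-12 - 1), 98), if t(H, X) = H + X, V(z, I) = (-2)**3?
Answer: -2058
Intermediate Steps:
w = -750 (w = (6*(-5))*(-5)**2 = -30*25 = -750)
V(z, I) = -8
U = -2066 (U = (-750 - 50) - 1*1266 = -800 - 1266 = -2066)
U - V(sqrt(-12 - 1), 98) = -2066 - 1*(-8) = -2066 + 8 = -2058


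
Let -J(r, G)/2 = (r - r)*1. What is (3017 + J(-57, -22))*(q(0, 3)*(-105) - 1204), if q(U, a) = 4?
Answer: -4899608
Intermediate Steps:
J(r, G) = 0 (J(r, G) = -2*(r - r) = -0 = -2*0 = 0)
(3017 + J(-57, -22))*(q(0, 3)*(-105) - 1204) = (3017 + 0)*(4*(-105) - 1204) = 3017*(-420 - 1204) = 3017*(-1624) = -4899608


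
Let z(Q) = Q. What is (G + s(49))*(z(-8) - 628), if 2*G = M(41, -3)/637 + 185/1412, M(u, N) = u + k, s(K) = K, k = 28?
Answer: -14049364815/449722 ≈ -31240.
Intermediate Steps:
M(u, N) = 28 + u (M(u, N) = u + 28 = 28 + u)
G = 215273/1798888 (G = ((28 + 41)/637 + 185/1412)/2 = (69*(1/637) + 185*(1/1412))/2 = (69/637 + 185/1412)/2 = (½)*(215273/899444) = 215273/1798888 ≈ 0.11967)
(G + s(49))*(z(-8) - 628) = (215273/1798888 + 49)*(-8 - 628) = (88360785/1798888)*(-636) = -14049364815/449722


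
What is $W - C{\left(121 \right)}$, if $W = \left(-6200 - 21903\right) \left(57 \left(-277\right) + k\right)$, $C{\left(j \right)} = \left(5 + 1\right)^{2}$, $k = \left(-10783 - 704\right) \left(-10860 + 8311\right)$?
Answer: $-822422323158$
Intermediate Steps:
$k = 29280363$ ($k = \left(-11487\right) \left(-2549\right) = 29280363$)
$C{\left(j \right)} = 36$ ($C{\left(j \right)} = 6^{2} = 36$)
$W = -822422323122$ ($W = \left(-6200 - 21903\right) \left(57 \left(-277\right) + 29280363\right) = - 28103 \left(-15789 + 29280363\right) = \left(-28103\right) 29264574 = -822422323122$)
$W - C{\left(121 \right)} = -822422323122 - 36 = -822422323158$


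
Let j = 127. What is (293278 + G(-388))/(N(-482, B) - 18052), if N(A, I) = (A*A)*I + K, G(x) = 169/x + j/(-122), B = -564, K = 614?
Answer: -6941268757/3101648182232 ≈ -0.0022379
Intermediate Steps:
G(x) = -127/122 + 169/x (G(x) = 169/x + 127/(-122) = 169/x + 127*(-1/122) = 169/x - 127/122 = -127/122 + 169/x)
N(A, I) = 614 + I*A² (N(A, I) = (A*A)*I + 614 = A²*I + 614 = I*A² + 614 = 614 + I*A²)
(293278 + G(-388))/(N(-482, B) - 18052) = (293278 + (-127/122 + 169/(-388)))/((614 - 564*(-482)²) - 18052) = (293278 + (-127/122 + 169*(-1/388)))/((614 - 564*232324) - 18052) = (293278 + (-127/122 - 169/388))/((614 - 131030736) - 18052) = (293278 - 34947/23668)/(-131030122 - 18052) = (6941268757/23668)/(-131048174) = (6941268757/23668)*(-1/131048174) = -6941268757/3101648182232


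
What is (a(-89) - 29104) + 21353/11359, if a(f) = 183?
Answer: -328492286/11359 ≈ -28919.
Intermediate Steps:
(a(-89) - 29104) + 21353/11359 = (183 - 29104) + 21353/11359 = -28921 + 21353*(1/11359) = -28921 + 21353/11359 = -328492286/11359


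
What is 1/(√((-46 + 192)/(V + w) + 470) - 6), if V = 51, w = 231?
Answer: 846/61267 + √9354363/61267 ≈ 0.063729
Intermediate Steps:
1/(√((-46 + 192)/(V + w) + 470) - 6) = 1/(√((-46 + 192)/(51 + 231) + 470) - 6) = 1/(√(146/282 + 470) - 6) = 1/(√(146*(1/282) + 470) - 6) = 1/(√(73/141 + 470) - 6) = 1/(√(66343/141) - 6) = 1/(√9354363/141 - 6) = 1/(-6 + √9354363/141)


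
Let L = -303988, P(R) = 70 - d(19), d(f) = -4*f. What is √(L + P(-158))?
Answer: I*√303842 ≈ 551.22*I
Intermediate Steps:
P(R) = 146 (P(R) = 70 - (-4)*19 = 70 - 1*(-76) = 70 + 76 = 146)
√(L + P(-158)) = √(-303988 + 146) = √(-303842) = I*√303842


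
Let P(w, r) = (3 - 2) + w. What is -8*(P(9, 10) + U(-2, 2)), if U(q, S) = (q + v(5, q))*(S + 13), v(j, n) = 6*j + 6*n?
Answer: -2000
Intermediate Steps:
P(w, r) = 1 + w
U(q, S) = (13 + S)*(30 + 7*q) (U(q, S) = (q + (6*5 + 6*q))*(S + 13) = (q + (30 + 6*q))*(13 + S) = (30 + 7*q)*(13 + S) = (13 + S)*(30 + 7*q))
-8*(P(9, 10) + U(-2, 2)) = -8*((1 + 9) + (390 + 30*2 + 91*(-2) + 7*2*(-2))) = -8*(10 + (390 + 60 - 182 - 28)) = -8*(10 + 240) = -8*250 = -2000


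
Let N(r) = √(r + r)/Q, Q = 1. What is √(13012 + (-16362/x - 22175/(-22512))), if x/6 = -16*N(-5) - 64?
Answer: √1407*√((1175630165 + 292948319*I*√10)/(4 + I*√10))/5628 ≈ 114.19 - 0.090769*I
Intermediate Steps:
N(r) = √2*√r (N(r) = √(r + r)/1 = √(2*r)*1 = (√2*√r)*1 = √2*√r)
x = -384 - 96*I*√10 (x = 6*(-16*√2*√(-5) - 64) = 6*(-16*√2*I*√5 - 64) = 6*(-16*I*√10 - 64) = 6*(-64 - 16*I*√10) = -384 - 96*I*√10 ≈ -384.0 - 303.58*I)
√(13012 + (-16362/x - 22175/(-22512))) = √(13012 + (-16362/(-384 - 96*I*√10) - 22175/(-22512))) = √(13012 + (-16362/(-384 - 96*I*√10) - 22175*(-1/22512))) = √(13012 + (-16362/(-384 - 96*I*√10) + 22175/22512)) = √(13012 + (22175/22512 - 16362/(-384 - 96*I*√10))) = √(292948319/22512 - 16362/(-384 - 96*I*√10))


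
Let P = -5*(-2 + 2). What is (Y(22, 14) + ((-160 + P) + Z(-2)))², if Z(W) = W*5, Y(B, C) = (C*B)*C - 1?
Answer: 17147881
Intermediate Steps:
Y(B, C) = -1 + B*C² (Y(B, C) = (B*C)*C - 1 = B*C² - 1 = -1 + B*C²)
P = 0 (P = -5*0 = 0)
Z(W) = 5*W
(Y(22, 14) + ((-160 + P) + Z(-2)))² = ((-1 + 22*14²) + ((-160 + 0) + 5*(-2)))² = ((-1 + 22*196) + (-160 - 10))² = ((-1 + 4312) - 170)² = (4311 - 170)² = 4141² = 17147881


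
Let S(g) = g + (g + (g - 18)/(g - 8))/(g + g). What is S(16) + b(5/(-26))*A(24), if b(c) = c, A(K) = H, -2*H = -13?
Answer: 1951/128 ≈ 15.242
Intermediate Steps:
H = 13/2 (H = -½*(-13) = 13/2 ≈ 6.5000)
A(K) = 13/2
S(g) = g + (g + (-18 + g)/(-8 + g))/(2*g) (S(g) = g + (g + (-18 + g)/(-8 + g))/((2*g)) = g + (g + (-18 + g)/(-8 + g))*(1/(2*g)) = g + (g + (-18 + g)/(-8 + g))/(2*g))
S(16) + b(5/(-26))*A(24) = (½)*(-18 - 15*16² - 7*16 + 2*16³)/(16*(-8 + 16)) + (5/(-26))*(13/2) = (½)*(1/16)*(-18 - 15*256 - 112 + 2*4096)/8 + (5*(-1/26))*(13/2) = (½)*(1/16)*(⅛)*(-18 - 3840 - 112 + 8192) - 5/26*13/2 = (½)*(1/16)*(⅛)*4222 - 5/4 = 2111/128 - 5/4 = 1951/128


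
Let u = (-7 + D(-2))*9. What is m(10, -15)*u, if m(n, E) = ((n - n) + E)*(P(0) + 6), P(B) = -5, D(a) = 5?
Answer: 270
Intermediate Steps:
u = -18 (u = (-7 + 5)*9 = -2*9 = -18)
m(n, E) = E (m(n, E) = ((n - n) + E)*(-5 + 6) = (0 + E)*1 = E*1 = E)
m(10, -15)*u = -15*(-18) = 270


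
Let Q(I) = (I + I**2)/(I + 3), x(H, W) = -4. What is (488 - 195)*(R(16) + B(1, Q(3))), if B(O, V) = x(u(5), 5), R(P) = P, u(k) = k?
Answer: 3516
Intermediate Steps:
Q(I) = (I + I**2)/(3 + I)
B(O, V) = -4
(488 - 195)*(R(16) + B(1, Q(3))) = (488 - 195)*(16 - 4) = 293*12 = 3516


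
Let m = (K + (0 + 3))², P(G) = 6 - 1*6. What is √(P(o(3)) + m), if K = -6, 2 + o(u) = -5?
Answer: 3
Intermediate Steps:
o(u) = -7 (o(u) = -2 - 5 = -7)
P(G) = 0 (P(G) = 6 - 6 = 0)
m = 9 (m = (-6 + (0 + 3))² = (-6 + 3)² = (-3)² = 9)
√(P(o(3)) + m) = √(0 + 9) = √9 = 3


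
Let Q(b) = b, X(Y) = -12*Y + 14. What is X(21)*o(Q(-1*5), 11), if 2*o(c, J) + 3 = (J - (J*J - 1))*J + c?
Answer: 143633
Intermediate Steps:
X(Y) = 14 - 12*Y
o(c, J) = -3/2 + c/2 + J*(1 + J - J**2)/2 (o(c, J) = -3/2 + ((J - (J*J - 1))*J + c)/2 = -3/2 + ((J - (J**2 - 1))*J + c)/2 = -3/2 + ((J - (-1 + J**2))*J + c)/2 = -3/2 + ((J + (1 - J**2))*J + c)/2 = -3/2 + ((1 + J - J**2)*J + c)/2 = -3/2 + (J*(1 + J - J**2) + c)/2 = -3/2 + (c + J*(1 + J - J**2))/2 = -3/2 + (c/2 + J*(1 + J - J**2)/2) = -3/2 + c/2 + J*(1 + J - J**2)/2)
X(21)*o(Q(-1*5), 11) = (14 - 12*21)*(-3/2 + (1/2)*11 + (-1*5)/2 + (1/2)*11**2 - 1/2*11**3) = (14 - 252)*(-3/2 + 11/2 + (1/2)*(-5) + (1/2)*121 - 1/2*1331) = -238*(-3/2 + 11/2 - 5/2 + 121/2 - 1331/2) = -238*(-1207/2) = 143633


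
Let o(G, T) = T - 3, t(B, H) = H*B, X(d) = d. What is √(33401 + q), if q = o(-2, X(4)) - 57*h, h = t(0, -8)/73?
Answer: √33402 ≈ 182.76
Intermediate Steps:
t(B, H) = B*H
h = 0 (h = (0*(-8))/73 = 0*(1/73) = 0)
o(G, T) = -3 + T
q = 1 (q = (-3 + 4) - 57*0 = 1 + 0 = 1)
√(33401 + q) = √(33401 + 1) = √33402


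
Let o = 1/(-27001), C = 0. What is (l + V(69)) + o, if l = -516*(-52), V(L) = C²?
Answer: 724490831/27001 ≈ 26832.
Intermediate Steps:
V(L) = 0 (V(L) = 0² = 0)
l = 26832
o = -1/27001 ≈ -3.7036e-5
(l + V(69)) + o = (26832 + 0) - 1/27001 = 26832 - 1/27001 = 724490831/27001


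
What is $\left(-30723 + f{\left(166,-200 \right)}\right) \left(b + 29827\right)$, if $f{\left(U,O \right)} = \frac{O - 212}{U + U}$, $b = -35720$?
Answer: $181057952$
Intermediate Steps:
$f{\left(U,O \right)} = \frac{-212 + O}{2 U}$
$\left(-30723 + f{\left(166,-200 \right)}\right) \left(b + 29827\right) = \left(-30723 + \frac{-212 - 200}{2 \cdot 166}\right) \left(-35720 + 29827\right) = \left(-30723 + \frac{1}{2} \cdot \frac{1}{166} \left(-412\right)\right) \left(-5893\right) = \left(-30723 - \frac{103}{83}\right) \left(-5893\right) = \left(- \frac{2550112}{83}\right) \left(-5893\right) = 181057952$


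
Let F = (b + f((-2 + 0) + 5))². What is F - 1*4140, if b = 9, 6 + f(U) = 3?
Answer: -4104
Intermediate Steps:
f(U) = -3 (f(U) = -6 + 3 = -3)
F = 36 (F = (9 - 3)² = 6² = 36)
F - 1*4140 = 36 - 1*4140 = 36 - 4140 = -4104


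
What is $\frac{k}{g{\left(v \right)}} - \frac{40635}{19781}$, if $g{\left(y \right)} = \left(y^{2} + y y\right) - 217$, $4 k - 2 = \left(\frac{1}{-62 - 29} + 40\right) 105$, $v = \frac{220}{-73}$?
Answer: $- \frac{7995647758699}{1089910074916} \approx -7.3361$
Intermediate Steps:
$v = - \frac{220}{73}$ ($v = 220 \left(- \frac{1}{73}\right) = - \frac{220}{73} \approx -3.0137$)
$k = \frac{54611}{52}$ ($k = \frac{1}{2} + \frac{\left(\frac{1}{-62 - 29} + 40\right) 105}{4} = \frac{1}{2} + \frac{\left(\frac{1}{-91} + 40\right) 105}{4} = \frac{1}{2} + \frac{\left(- \frac{1}{91} + 40\right) 105}{4} = \frac{1}{2} + \frac{\frac{3639}{91} \cdot 105}{4} = \frac{1}{2} + \frac{1}{4} \cdot \frac{54585}{13} = \frac{1}{2} + \frac{54585}{52} = \frac{54611}{52} \approx 1050.2$)
$g{\left(y \right)} = -217 + 2 y^{2}$ ($g{\left(y \right)} = \left(y^{2} + y^{2}\right) - 217 = 2 y^{2} - 217 = -217 + 2 y^{2}$)
$\frac{k}{g{\left(v \right)}} - \frac{40635}{19781} = \frac{54611}{52 \left(-217 + 2 \left(- \frac{220}{73}\right)^{2}\right)} - \frac{40635}{19781} = \frac{54611}{52 \left(-217 + 2 \cdot \frac{48400}{5329}\right)} - \frac{40635}{19781} = \frac{54611}{52 \left(-217 + \frac{96800}{5329}\right)} - \frac{40635}{19781} = \frac{54611}{52 \left(- \frac{1059593}{5329}\right)} - \frac{40635}{19781} = \frac{54611}{52} \left(- \frac{5329}{1059593}\right) - \frac{40635}{19781} = - \frac{291022019}{55098836} - \frac{40635}{19781} = - \frac{7995647758699}{1089910074916}$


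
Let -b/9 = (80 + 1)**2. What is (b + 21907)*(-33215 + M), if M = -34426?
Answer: 2512322022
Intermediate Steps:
b = -59049 (b = -9*(80 + 1)**2 = -9*81**2 = -9*6561 = -59049)
(b + 21907)*(-33215 + M) = (-59049 + 21907)*(-33215 - 34426) = -37142*(-67641) = 2512322022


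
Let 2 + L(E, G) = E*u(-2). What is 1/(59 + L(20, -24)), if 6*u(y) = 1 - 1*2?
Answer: 3/161 ≈ 0.018634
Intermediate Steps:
u(y) = -⅙ (u(y) = (1 - 1*2)/6 = (1 - 2)/6 = (⅙)*(-1) = -⅙)
L(E, G) = -2 - E/6 (L(E, G) = -2 + E*(-⅙) = -2 - E/6)
1/(59 + L(20, -24)) = 1/(59 + (-2 - ⅙*20)) = 1/(59 + (-2 - 10/3)) = 1/(59 - 16/3) = 1/(161/3) = 3/161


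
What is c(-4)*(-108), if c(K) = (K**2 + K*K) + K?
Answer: -3024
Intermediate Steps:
c(K) = K + 2*K**2 (c(K) = (K**2 + K**2) + K = 2*K**2 + K = K + 2*K**2)
c(-4)*(-108) = -4*(1 + 2*(-4))*(-108) = -4*(1 - 8)*(-108) = -4*(-7)*(-108) = 28*(-108) = -3024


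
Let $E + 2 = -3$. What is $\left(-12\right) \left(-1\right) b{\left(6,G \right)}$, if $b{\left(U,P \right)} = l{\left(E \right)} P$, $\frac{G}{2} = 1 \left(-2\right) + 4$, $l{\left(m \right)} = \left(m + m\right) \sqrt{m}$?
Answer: $- 480 i \sqrt{5} \approx - 1073.3 i$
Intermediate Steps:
$E = -5$ ($E = -2 - 3 = -5$)
$l{\left(m \right)} = 2 m^{\frac{3}{2}}$ ($l{\left(m \right)} = 2 m \sqrt{m} = 2 m^{\frac{3}{2}}$)
$G = 4$ ($G = 2 \left(1 \left(-2\right) + 4\right) = 2 \left(-2 + 4\right) = 2 \cdot 2 = 4$)
$b{\left(U,P \right)} = - 10 i P \sqrt{5}$ ($b{\left(U,P \right)} = 2 \left(-5\right)^{\frac{3}{2}} P = 2 \left(- 5 i \sqrt{5}\right) P = - 10 i \sqrt{5} P = - 10 i P \sqrt{5}$)
$\left(-12\right) \left(-1\right) b{\left(6,G \right)} = \left(-12\right) \left(-1\right) \left(\left(-10\right) i 4 \sqrt{5}\right) = 12 \left(- 40 i \sqrt{5}\right) = - 480 i \sqrt{5}$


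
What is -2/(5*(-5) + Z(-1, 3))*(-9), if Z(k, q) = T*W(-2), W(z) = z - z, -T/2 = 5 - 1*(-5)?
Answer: -18/25 ≈ -0.72000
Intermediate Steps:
T = -20 (T = -2*(5 - 1*(-5)) = -2*(5 + 5) = -2*10 = -20)
W(z) = 0
Z(k, q) = 0 (Z(k, q) = -20*0 = 0)
-2/(5*(-5) + Z(-1, 3))*(-9) = -2/(5*(-5) + 0)*(-9) = -2/(-25 + 0)*(-9) = -2/(-25)*(-9) = -2*(-1/25)*(-9) = (2/25)*(-9) = -18/25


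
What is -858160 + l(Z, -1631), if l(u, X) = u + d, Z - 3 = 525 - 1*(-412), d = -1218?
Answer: -858438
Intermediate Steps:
Z = 940 (Z = 3 + (525 - 1*(-412)) = 3 + (525 + 412) = 3 + 937 = 940)
l(u, X) = -1218 + u (l(u, X) = u - 1218 = -1218 + u)
-858160 + l(Z, -1631) = -858160 + (-1218 + 940) = -858160 - 278 = -858438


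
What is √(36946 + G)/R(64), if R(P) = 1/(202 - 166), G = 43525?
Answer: 36*√80471 ≈ 10212.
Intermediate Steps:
R(P) = 1/36
√(36946 + G)/R(64) = √(36946 + 43525)/(1/36) = √80471*36 = 36*√80471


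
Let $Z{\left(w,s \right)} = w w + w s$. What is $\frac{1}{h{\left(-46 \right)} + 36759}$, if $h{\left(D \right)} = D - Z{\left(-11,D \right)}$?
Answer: $\frac{1}{36086} \approx 2.7712 \cdot 10^{-5}$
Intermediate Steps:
$Z{\left(w,s \right)} = w^{2} + s w$
$h{\left(D \right)} = -121 + 12 D$ ($h{\left(D \right)} = D - - 11 \left(D - 11\right) = D - - 11 \left(-11 + D\right) = D - \left(121 - 11 D\right) = D + \left(-121 + 11 D\right) = -121 + 12 D$)
$\frac{1}{h{\left(-46 \right)} + 36759} = \frac{1}{\left(-121 + 12 \left(-46\right)\right) + 36759} = \frac{1}{\left(-121 - 552\right) + 36759} = \frac{1}{-673 + 36759} = \frac{1}{36086}$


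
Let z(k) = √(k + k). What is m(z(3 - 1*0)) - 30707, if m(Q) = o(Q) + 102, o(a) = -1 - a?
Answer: -30606 - √6 ≈ -30608.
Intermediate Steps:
z(k) = √2*√k (z(k) = √(2*k) = √2*√k)
m(Q) = 101 - Q (m(Q) = (-1 - Q) + 102 = 101 - Q)
m(z(3 - 1*0)) - 30707 = (101 - √2*√(3 - 1*0)) - 30707 = (101 - √2*√(3 + 0)) - 30707 = (101 - √2*√3) - 30707 = (101 - √6) - 30707 = -30606 - √6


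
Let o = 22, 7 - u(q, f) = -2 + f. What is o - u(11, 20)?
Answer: 33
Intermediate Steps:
u(q, f) = 9 - f (u(q, f) = 7 - (-2 + f) = 7 + (2 - f) = 9 - f)
o - u(11, 20) = 22 - (9 - 1*20) = 22 - (9 - 20) = 22 - 1*(-11) = 22 + 11 = 33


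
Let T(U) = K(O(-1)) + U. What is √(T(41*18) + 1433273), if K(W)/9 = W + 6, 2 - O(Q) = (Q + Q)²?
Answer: √1434047 ≈ 1197.5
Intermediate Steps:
O(Q) = 2 - 4*Q² (O(Q) = 2 - (Q + Q)² = 2 - (2*Q)² = 2 - 4*Q²)
K(W) = 54 + 9*W (K(W) = 9*(W + 6) = 9*(6 + W) = 54 + 9*W)
T(U) = 36 + U (T(U) = (54 + 9*(2 - 4*(-1)²)) + U = (54 + 9*(2 - 4*1)) + U = (54 + 9*(2 - 4)) + U = (54 + 9*(-2)) + U = (54 - 18) + U = 36 + U)
√(T(41*18) + 1433273) = √((36 + 41*18) + 1433273) = √((36 + 738) + 1433273) = √(774 + 1433273) = √1434047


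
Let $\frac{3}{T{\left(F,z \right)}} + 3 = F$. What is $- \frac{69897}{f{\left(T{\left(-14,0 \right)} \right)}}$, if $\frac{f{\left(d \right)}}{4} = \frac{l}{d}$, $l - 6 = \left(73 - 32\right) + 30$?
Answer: $\frac{209691}{5236} \approx 40.048$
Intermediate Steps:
$T{\left(F,z \right)} = \frac{3}{-3 + F}$
$l = 77$ ($l = 6 + \left(\left(73 - 32\right) + 30\right) = 6 + \left(41 + 30\right) = 6 + 71 = 77$)
$f{\left(d \right)} = \frac{308}{d}$ ($f{\left(d \right)} = 4 \frac{77}{d} = \frac{308}{d}$)
$- \frac{69897}{f{\left(T{\left(-14,0 \right)} \right)}} = - \frac{69897}{308 \frac{1}{3 \frac{1}{-3 - 14}}} = - \frac{69897}{308 \frac{1}{3 \frac{1}{-17}}} = - \frac{69897}{308 \frac{1}{3 \left(- \frac{1}{17}\right)}} = - \frac{69897}{308 \frac{1}{- \frac{3}{17}}} = - \frac{69897}{308 \left(- \frac{17}{3}\right)} = - \frac{69897}{- \frac{5236}{3}} = \left(-69897\right) \left(- \frac{3}{5236}\right) = \frac{209691}{5236}$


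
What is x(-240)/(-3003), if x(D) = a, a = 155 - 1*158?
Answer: 1/1001 ≈ 0.00099900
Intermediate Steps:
a = -3 (a = 155 - 158 = -3)
x(D) = -3
x(-240)/(-3003) = -3/(-3003) = -3*(-1/3003) = 1/1001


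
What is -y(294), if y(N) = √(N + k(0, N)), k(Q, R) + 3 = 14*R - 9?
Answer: -√4398 ≈ -66.317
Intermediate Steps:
k(Q, R) = -12 + 14*R (k(Q, R) = -3 + (14*R - 9) = -3 + (-9 + 14*R) = -12 + 14*R)
y(N) = √(-12 + 15*N) (y(N) = √(N + (-12 + 14*N)) = √(-12 + 15*N))
-y(294) = -√(-12 + 15*294) = -√(-12 + 4410) = -√4398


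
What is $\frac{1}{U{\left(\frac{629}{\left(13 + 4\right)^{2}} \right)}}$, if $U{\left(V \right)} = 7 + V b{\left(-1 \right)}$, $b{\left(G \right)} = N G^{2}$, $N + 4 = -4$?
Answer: $- \frac{17}{177} \approx -0.096045$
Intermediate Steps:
$N = -8$ ($N = -4 - 4 = -8$)
$b{\left(G \right)} = - 8 G^{2}$
$U{\left(V \right)} = 7 - 8 V$ ($U{\left(V \right)} = 7 + V \left(- 8 \left(-1\right)^{2}\right) = 7 + V \left(\left(-8\right) 1\right) = 7 + V \left(-8\right) = 7 - 8 V$)
$\frac{1}{U{\left(\frac{629}{\left(13 + 4\right)^{2}} \right)}} = \frac{1}{7 - 8 \frac{629}{\left(13 + 4\right)^{2}}} = \frac{1}{7 - 8 \frac{629}{17^{2}}} = \frac{1}{7 - 8 \cdot \frac{629}{289}} = \frac{1}{7 - 8 \cdot 629 \cdot \frac{1}{289}} = \frac{1}{7 - \frac{296}{17}} = \frac{1}{- \frac{177}{17}} = - \frac{17}{177}$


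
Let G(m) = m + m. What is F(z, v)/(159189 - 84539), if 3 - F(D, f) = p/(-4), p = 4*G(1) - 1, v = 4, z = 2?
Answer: 19/298600 ≈ 6.3630e-5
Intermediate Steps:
G(m) = 2*m
p = 7 (p = 4*(2*1) - 1 = 4*2 - 1 = 8 - 1 = 7)
F(D, f) = 19/4 (F(D, f) = 3 - 7/(-4) = 3 - 7*(-1)/4 = 3 - 1*(-7/4) = 3 + 7/4 = 19/4)
F(z, v)/(159189 - 84539) = (19/4)/(159189 - 84539) = (19/4)/74650 = (1/74650)*(19/4) = 19/298600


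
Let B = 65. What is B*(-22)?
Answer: -1430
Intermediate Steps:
B*(-22) = 65*(-22) = -1430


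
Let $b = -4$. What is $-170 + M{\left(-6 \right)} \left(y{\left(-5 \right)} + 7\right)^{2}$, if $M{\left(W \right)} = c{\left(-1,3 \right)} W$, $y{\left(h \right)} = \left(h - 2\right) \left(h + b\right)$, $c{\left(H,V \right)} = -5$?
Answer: $146830$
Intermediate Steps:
$y{\left(h \right)} = \left(-4 + h\right) \left(-2 + h\right)$ ($y{\left(h \right)} = \left(h - 2\right) \left(h - 4\right) = \left(-2 + h\right) \left(-4 + h\right) = \left(-4 + h\right) \left(-2 + h\right)$)
$M{\left(W \right)} = - 5 W$
$-170 + M{\left(-6 \right)} \left(y{\left(-5 \right)} + 7\right)^{2} = -170 + \left(-5\right) \left(-6\right) \left(\left(8 + \left(-5\right)^{2} - -30\right) + 7\right)^{2} = -170 + 30 \left(\left(8 + 25 + 30\right) + 7\right)^{2} = -170 + 30 \left(63 + 7\right)^{2} = -170 + 30 \cdot 70^{2} = -170 + 30 \cdot 4900 = -170 + 147000 = 146830$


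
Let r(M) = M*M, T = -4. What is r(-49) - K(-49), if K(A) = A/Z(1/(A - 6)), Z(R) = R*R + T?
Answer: 28901474/12099 ≈ 2388.8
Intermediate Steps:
r(M) = M²
Z(R) = -4 + R² (Z(R) = R*R - 4 = R² - 4 = -4 + R²)
K(A) = A/(-4 + (-6 + A)⁻²) (K(A) = A/(-4 + (1/(A - 6))²) = A/(-4 + (1/(-6 + A))²) = A/(-4 + (-6 + A)⁻²))
r(-49) - K(-49) = (-49)² - (-49)*(-6 - 49)²/(1 - 4*(-6 - 49)²) = 2401 - (-49)*(-55)²/(1 - 4*(-55)²) = 2401 - (-49)*3025/(1 - 4*3025) = 2401 - (-49)*3025/(1 - 12100) = 2401 - (-49)*3025/(-12099) = 2401 - (-49)*(-1)*3025/12099 = 2401 - 1*148225/12099 = 2401 - 148225/12099 = 28901474/12099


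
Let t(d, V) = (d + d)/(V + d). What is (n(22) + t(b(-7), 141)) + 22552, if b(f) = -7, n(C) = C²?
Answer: 1543405/67 ≈ 23036.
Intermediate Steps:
t(d, V) = 2*d/(V + d) (t(d, V) = (2*d)/(V + d) = 2*d/(V + d))
(n(22) + t(b(-7), 141)) + 22552 = (22² + 2*(-7)/(141 - 7)) + 22552 = (484 + 2*(-7)/134) + 22552 = (484 + 2*(-7)*(1/134)) + 22552 = (484 - 7/67) + 22552 = 32421/67 + 22552 = 1543405/67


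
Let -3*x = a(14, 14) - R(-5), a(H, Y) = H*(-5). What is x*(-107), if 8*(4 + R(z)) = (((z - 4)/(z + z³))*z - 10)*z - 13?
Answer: -1576645/624 ≈ -2526.7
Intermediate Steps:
a(H, Y) = -5*H
R(z) = -45/8 + z*(-10 + z*(-4 + z)/(z + z³))/8 (R(z) = -4 + ((((z - 4)/(z + z³))*z - 10)*z - 13)/8 = -4 + ((((-4 + z)/(z + z³))*z - 10)*z - 13)/8 = -4 + ((z*(-4 + z)/(z + z³) - 10)*z - 13)/8 = -4 + ((-10 + z*(-4 + z)/(z + z³))*z - 13)/8 = -4 + (z*(-10 + z*(-4 + z)/(z + z³)) - 13)/8 = -4 + (-13 + z*(-10 + z*(-4 + z)/(z + z³)))/8 = -4 + (-13/8 + z*(-10 + z*(-4 + z)/(z + z³))/8) = -45/8 + z*(-10 + z*(-4 + z)/(z + z³))/8)
x = 14735/624 (x = -(-5*14 - (-45 - 44*(-5)² - 14*(-5) - 10*(-5)³)/(8*(1 + (-5)²)))/3 = -(-70 - (-45 - 44*25 + 70 - 10*(-125))/(8*(1 + 25)))/3 = -(-70 - (-45 - 1100 + 70 + 1250)/(8*26))/3 = -(-70 - 175/(8*26))/3 = -(-70 - 1*175/208)/3 = -(-70 - 175/208)/3 = -⅓*(-14735/208) = 14735/624 ≈ 23.614)
x*(-107) = (14735/624)*(-107) = -1576645/624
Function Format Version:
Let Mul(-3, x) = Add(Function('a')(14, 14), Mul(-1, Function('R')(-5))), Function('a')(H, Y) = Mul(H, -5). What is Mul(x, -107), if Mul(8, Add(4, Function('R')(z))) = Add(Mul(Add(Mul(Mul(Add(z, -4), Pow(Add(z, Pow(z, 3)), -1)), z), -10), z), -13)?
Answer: Rational(-1576645, 624) ≈ -2526.7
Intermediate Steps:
Function('a')(H, Y) = Mul(-5, H)
Function('R')(z) = Add(Rational(-45, 8), Mul(Rational(1, 8), z, Add(-10, Mul(z, Pow(Add(z, Pow(z, 3)), -1), Add(-4, z))))) (Function('R')(z) = Add(-4, Mul(Rational(1, 8), Add(Mul(Add(Mul(Mul(Add(z, -4), Pow(Add(z, Pow(z, 3)), -1)), z), -10), z), -13))) = Add(-4, Mul(Rational(1, 8), Add(Mul(Add(Mul(Mul(Add(-4, z), Pow(Add(z, Pow(z, 3)), -1)), z), -10), z), -13))) = Add(-4, Mul(Rational(1, 8), Add(Mul(Add(Mul(Mul(Pow(Add(z, Pow(z, 3)), -1), Add(-4, z)), z), -10), z), -13))) = Add(-4, Mul(Rational(1, 8), Add(Mul(Add(Mul(z, Pow(Add(z, Pow(z, 3)), -1), Add(-4, z)), -10), z), -13))) = Add(-4, Mul(Rational(1, 8), Add(Mul(Add(-10, Mul(z, Pow(Add(z, Pow(z, 3)), -1), Add(-4, z))), z), -13))) = Add(-4, Mul(Rational(1, 8), Add(Mul(z, Add(-10, Mul(z, Pow(Add(z, Pow(z, 3)), -1), Add(-4, z)))), -13))) = Add(-4, Mul(Rational(1, 8), Add(-13, Mul(z, Add(-10, Mul(z, Pow(Add(z, Pow(z, 3)), -1), Add(-4, z))))))) = Add(-4, Add(Rational(-13, 8), Mul(Rational(1, 8), z, Add(-10, Mul(z, Pow(Add(z, Pow(z, 3)), -1), Add(-4, z)))))) = Add(Rational(-45, 8), Mul(Rational(1, 8), z, Add(-10, Mul(z, Pow(Add(z, Pow(z, 3)), -1), Add(-4, z))))))
x = Rational(14735, 624) (x = Mul(Rational(-1, 3), Add(Mul(-5, 14), Mul(-1, Mul(Rational(1, 8), Pow(Add(1, Pow(-5, 2)), -1), Add(-45, Mul(-44, Pow(-5, 2)), Mul(-14, -5), Mul(-10, Pow(-5, 3))))))) = Mul(Rational(-1, 3), Add(-70, Mul(-1, Mul(Rational(1, 8), Pow(Add(1, 25), -1), Add(-45, Mul(-44, 25), 70, Mul(-10, -125)))))) = Mul(Rational(-1, 3), Add(-70, Mul(-1, Mul(Rational(1, 8), Pow(26, -1), Add(-45, -1100, 70, 1250))))) = Mul(Rational(-1, 3), Add(-70, Mul(-1, Mul(Rational(1, 8), Rational(1, 26), 175)))) = Mul(Rational(-1, 3), Add(-70, Mul(-1, Rational(175, 208)))) = Mul(Rational(-1, 3), Add(-70, Rational(-175, 208))) = Mul(Rational(-1, 3), Rational(-14735, 208)) = Rational(14735, 624) ≈ 23.614)
Mul(x, -107) = Mul(Rational(14735, 624), -107) = Rational(-1576645, 624)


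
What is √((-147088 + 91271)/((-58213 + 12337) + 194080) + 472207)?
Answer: √2592936813637961/74102 ≈ 687.17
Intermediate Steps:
√((-147088 + 91271)/((-58213 + 12337) + 194080) + 472207) = √(-55817/(-45876 + 194080) + 472207) = √(-55817/148204 + 472207) = √(69982910411/148204) = √2592936813637961/74102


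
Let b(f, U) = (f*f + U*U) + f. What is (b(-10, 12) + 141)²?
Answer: 140625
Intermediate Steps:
b(f, U) = f + U² + f² (b(f, U) = (f² + U²) + f = (U² + f²) + f = f + U² + f²)
(b(-10, 12) + 141)² = ((-10 + 12² + (-10)²) + 141)² = ((-10 + 144 + 100) + 141)² = (234 + 141)² = 375² = 140625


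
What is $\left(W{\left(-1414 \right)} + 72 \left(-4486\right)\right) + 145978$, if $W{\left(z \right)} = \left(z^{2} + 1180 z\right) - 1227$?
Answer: $152635$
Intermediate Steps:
$W{\left(z \right)} = -1227 + z^{2} + 1180 z$
$\left(W{\left(-1414 \right)} + 72 \left(-4486\right)\right) + 145978 = \left(\left(-1227 + \left(-1414\right)^{2} + 1180 \left(-1414\right)\right) + 72 \left(-4486\right)\right) + 145978 = \left(\left(-1227 + 1999396 - 1668520\right) - 322992\right) + 145978 = \left(329649 - 322992\right) + 145978 = 6657 + 145978 = 152635$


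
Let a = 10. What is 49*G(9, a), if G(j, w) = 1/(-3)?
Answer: -49/3 ≈ -16.333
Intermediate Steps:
G(j, w) = -⅓
49*G(9, a) = 49*(-⅓) = -49/3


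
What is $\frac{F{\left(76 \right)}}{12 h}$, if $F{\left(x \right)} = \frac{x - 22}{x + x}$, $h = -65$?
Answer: $- \frac{9}{19760} \approx -0.00045547$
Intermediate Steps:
$F{\left(x \right)} = \frac{-22 + x}{2 x}$
$\frac{F{\left(76 \right)}}{12 h} = \frac{\frac{1}{2} \cdot \frac{1}{76} \left(-22 + 76\right)}{12 \left(-65\right)} = \frac{\frac{1}{2} \cdot \frac{1}{76} \cdot 54}{-780} = \frac{27}{76} \left(- \frac{1}{780}\right) = - \frac{9}{19760}$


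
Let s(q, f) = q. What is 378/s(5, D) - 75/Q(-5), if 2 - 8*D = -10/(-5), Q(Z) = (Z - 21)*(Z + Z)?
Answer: 19581/260 ≈ 75.312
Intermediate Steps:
Q(Z) = 2*Z*(-21 + Z) (Q(Z) = (-21 + Z)*(2*Z) = 2*Z*(-21 + Z))
D = 0 (D = 1/4 - (-5)/(4*(-5)) = 1/4 - (-5)*(-1)/(4*5) = 1/4 - 1/8*2 = 1/4 - 1/4 = 0)
378/s(5, D) - 75/Q(-5) = 378/5 - 75*(-1/(10*(-21 - 5))) = 378*(1/5) - 75/(2*(-5)*(-26)) = 378/5 - 75/260 = 378/5 - 75*1/260 = 378/5 - 15/52 = 19581/260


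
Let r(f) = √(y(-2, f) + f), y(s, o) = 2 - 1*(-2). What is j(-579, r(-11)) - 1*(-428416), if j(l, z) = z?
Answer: 428416 + I*√7 ≈ 4.2842e+5 + 2.6458*I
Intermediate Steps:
y(s, o) = 4 (y(s, o) = 2 + 2 = 4)
r(f) = √(4 + f)
j(-579, r(-11)) - 1*(-428416) = √(4 - 11) - 1*(-428416) = √(-7) + 428416 = I*√7 + 428416 = 428416 + I*√7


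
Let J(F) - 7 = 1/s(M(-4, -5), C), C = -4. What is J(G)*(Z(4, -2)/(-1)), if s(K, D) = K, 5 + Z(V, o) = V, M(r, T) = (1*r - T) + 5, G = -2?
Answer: 43/6 ≈ 7.1667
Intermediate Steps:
M(r, T) = 5 + r - T (M(r, T) = (r - T) + 5 = 5 + r - T)
Z(V, o) = -5 + V
J(F) = 43/6 (J(F) = 7 + 1/(5 - 4 - 1*(-5)) = 7 + 1/(5 - 4 + 5) = 7 + 1/6 = 7 + ⅙ = 43/6)
J(G)*(Z(4, -2)/(-1)) = 43*((-5 + 4)/(-1))/6 = 43*(-1*(-1))/6 = (43/6)*1 = 43/6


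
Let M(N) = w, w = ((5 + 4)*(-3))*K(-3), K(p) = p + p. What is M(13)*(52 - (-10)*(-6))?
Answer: -1296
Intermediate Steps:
K(p) = 2*p
w = 162 (w = ((5 + 4)*(-3))*(2*(-3)) = (9*(-3))*(-6) = -27*(-6) = 162)
M(N) = 162
M(13)*(52 - (-10)*(-6)) = 162*(52 - (-10)*(-6)) = 162*(52 - 10*6) = 162*(52 - 60) = 162*(-8) = -1296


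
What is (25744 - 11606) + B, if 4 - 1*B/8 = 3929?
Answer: -17262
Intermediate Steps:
B = -31400 (B = 32 - 8*3929 = 32 - 31432 = -31400)
(25744 - 11606) + B = (25744 - 11606) - 31400 = 14138 - 31400 = -17262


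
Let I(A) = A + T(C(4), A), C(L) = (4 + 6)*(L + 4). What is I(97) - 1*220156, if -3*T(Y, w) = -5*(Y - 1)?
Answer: -659782/3 ≈ -2.1993e+5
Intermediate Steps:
C(L) = 40 + 10*L (C(L) = 10*(4 + L) = 40 + 10*L)
T(Y, w) = -5/3 + 5*Y/3 (T(Y, w) = -(-5)*(Y - 1)/3 = -(-5)*(-1 + Y)/3 = -(5 - 5*Y)/3 = -5/3 + 5*Y/3)
I(A) = 395/3 + A (I(A) = A + (-5/3 + 5*(40 + 10*4)/3) = A + (-5/3 + 5*(40 + 40)/3) = A + (-5/3 + (5/3)*80) = A + (-5/3 + 400/3) = A + 395/3 = 395/3 + A)
I(97) - 1*220156 = (395/3 + 97) - 1*220156 = 686/3 - 220156 = -659782/3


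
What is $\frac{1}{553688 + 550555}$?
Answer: $\frac{1}{1104243} \approx 9.056 \cdot 10^{-7}$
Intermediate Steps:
$\frac{1}{553688 + 550555} = \frac{1}{1104243}$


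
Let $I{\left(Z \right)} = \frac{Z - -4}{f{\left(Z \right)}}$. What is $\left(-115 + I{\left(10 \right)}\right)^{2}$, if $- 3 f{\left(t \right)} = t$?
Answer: $\frac{355216}{25} \approx 14209.0$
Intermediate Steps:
$f{\left(t \right)} = - \frac{t}{3}$
$I{\left(Z \right)} = - \frac{3 \left(4 + Z\right)}{Z}$ ($I{\left(Z \right)} = \frac{Z - -4}{\left(- \frac{1}{3}\right) Z} = \left(Z + 4\right) \left(- \frac{3}{Z}\right) = \left(4 + Z\right) \left(- \frac{3}{Z}\right) = - \frac{3 \left(4 + Z\right)}{Z}$)
$\left(-115 + I{\left(10 \right)}\right)^{2} = \left(-115 - \left(3 + \frac{12}{10}\right)\right)^{2} = \left(-115 - \frac{21}{5}\right)^{2} = \left(- \frac{596}{5}\right)^{2} = \frac{355216}{25}$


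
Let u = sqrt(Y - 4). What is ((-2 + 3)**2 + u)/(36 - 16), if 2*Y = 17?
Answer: 1/20 + 3*sqrt(2)/40 ≈ 0.15607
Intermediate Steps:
Y = 17/2 (Y = (1/2)*17 = 17/2 ≈ 8.5000)
u = 3*sqrt(2)/2 (u = sqrt(17/2 - 4) = sqrt(9/2) = 3*sqrt(2)/2 ≈ 2.1213)
((-2 + 3)**2 + u)/(36 - 16) = ((-2 + 3)**2 + 3*sqrt(2)/2)/(36 - 16) = (1**2 + 3*sqrt(2)/2)/20 = (1 + 3*sqrt(2)/2)/20 = 1/20 + 3*sqrt(2)/40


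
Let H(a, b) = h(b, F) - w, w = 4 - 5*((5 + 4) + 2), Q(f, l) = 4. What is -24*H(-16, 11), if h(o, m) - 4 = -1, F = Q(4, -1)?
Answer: -1296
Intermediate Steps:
F = 4
h(o, m) = 3 (h(o, m) = 4 - 1 = 3)
w = -51 (w = 4 - 5*(9 + 2) = 4 - 5*11 = 4 - 55 = -51)
H(a, b) = 54 (H(a, b) = 3 - 1*(-51) = 3 + 51 = 54)
-24*H(-16, 11) = -24*54 = -1296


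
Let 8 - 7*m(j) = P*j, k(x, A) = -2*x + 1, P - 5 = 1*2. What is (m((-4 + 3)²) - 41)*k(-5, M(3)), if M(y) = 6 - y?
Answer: -3146/7 ≈ -449.43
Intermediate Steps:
P = 7 (P = 5 + 1*2 = 5 + 2 = 7)
k(x, A) = 1 - 2*x
m(j) = 8/7 - j
(m((-4 + 3)²) - 41)*k(-5, M(3)) = ((8/7 - (-4 + 3)²) - 41)*(1 - 2*(-5)) = ((8/7 - 1*(-1)²) - 41)*(1 + 10) = ((8/7 - 1*1) - 41)*11 = ((8/7 - 1) - 41)*11 = (⅐ - 41)*11 = -286/7*11 = -3146/7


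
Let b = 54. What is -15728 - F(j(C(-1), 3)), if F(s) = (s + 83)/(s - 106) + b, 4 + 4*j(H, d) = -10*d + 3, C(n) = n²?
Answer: -1025787/65 ≈ -15781.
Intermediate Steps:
j(H, d) = -¼ - 5*d/2 (j(H, d) = -1 + (-10*d + 3)/4 = -1 + (3 - 10*d)/4 = -1 + (¾ - 5*d/2) = -¼ - 5*d/2)
F(s) = 54 + (83 + s)/(-106 + s) (F(s) = (s + 83)/(s - 106) + 54 = (83 + s)/(-106 + s) + 54 = 54 + (83 + s)/(-106 + s))
-15728 - F(j(C(-1), 3)) = -15728 - (-5641 + 55*(-¼ - 5/2*3))/(-106 + (-¼ - 5/2*3)) = -15728 - (-5641 + 55*(-¼ - 15/2))/(-106 + (-¼ - 15/2)) = -15728 - (-5641 + 55*(-31/4))/(-106 - 31/4) = -15728 - (-5641 - 1705/4)/(-455/4) = -15728 - (-4)*(-24269)/(455*4) = -15728 - 1*3467/65 = -15728 - 3467/65 = -1025787/65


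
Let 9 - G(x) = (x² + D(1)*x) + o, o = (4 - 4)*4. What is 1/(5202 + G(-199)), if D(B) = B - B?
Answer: -1/34390 ≈ -2.9078e-5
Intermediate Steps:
o = 0 (o = 0*4 = 0)
D(B) = 0
G(x) = 9 - x² (G(x) = 9 - ((x² + 0*x) + 0) = 9 - ((x² + 0) + 0) = 9 - (x² + 0) = 9 - x²)
1/(5202 + G(-199)) = 1/(5202 + (9 - 1*(-199)²)) = 1/(5202 + (9 - 1*39601)) = 1/(5202 + (9 - 39601)) = 1/(5202 - 39592) = 1/(-34390) = -1/34390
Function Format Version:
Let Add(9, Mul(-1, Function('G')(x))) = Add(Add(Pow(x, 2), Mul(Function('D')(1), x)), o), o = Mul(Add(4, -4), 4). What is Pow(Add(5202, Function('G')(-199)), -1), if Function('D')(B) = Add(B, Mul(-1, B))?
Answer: Rational(-1, 34390) ≈ -2.9078e-5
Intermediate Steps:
o = 0 (o = Mul(0, 4) = 0)
Function('D')(B) = 0
Function('G')(x) = Add(9, Mul(-1, Pow(x, 2))) (Function('G')(x) = Add(9, Mul(-1, Add(Add(Pow(x, 2), Mul(0, x)), 0))) = Add(9, Mul(-1, Add(Add(Pow(x, 2), 0), 0))) = Add(9, Mul(-1, Add(Pow(x, 2), 0))) = Add(9, Mul(-1, Pow(x, 2))))
Pow(Add(5202, Function('G')(-199)), -1) = Pow(Add(5202, Add(9, Mul(-1, Pow(-199, 2)))), -1) = Pow(Add(5202, Add(9, Mul(-1, 39601))), -1) = Pow(Add(5202, Add(9, -39601)), -1) = Pow(Add(5202, -39592), -1) = Pow(-34390, -1) = Rational(-1, 34390)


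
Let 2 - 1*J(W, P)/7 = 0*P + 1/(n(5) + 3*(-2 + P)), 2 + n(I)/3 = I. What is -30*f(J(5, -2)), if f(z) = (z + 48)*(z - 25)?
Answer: 50180/3 ≈ 16727.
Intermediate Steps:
n(I) = -6 + 3*I
J(W, P) = 14 - 7/(3 + 3*P) (J(W, P) = 14 - 7*(0*P + 1/((-6 + 3*5) + 3*(-2 + P))) = 14 - 7*(0 + 1/((-6 + 15) + (-6 + 3*P))) = 14 - 7*(0 + 1/(9 + (-6 + 3*P))) = 14 - 7*(0 + 1/(3 + 3*P)) = 14 - 7/(3 + 3*P))
f(z) = (-25 + z)*(48 + z) (f(z) = (48 + z)*(-25 + z) = (-25 + z)*(48 + z))
-30*f(J(5, -2)) = -30*(-1200 + (7*(5 + 6*(-2))/(3*(1 - 2)))² + 23*(7*(5 + 6*(-2))/(3*(1 - 2)))) = -30*(-1200 + ((7/3)*(5 - 12)/(-1))² + 23*((7/3)*(5 - 12)/(-1))) = -30*(-1200 + ((7/3)*(-1)*(-7))² + 23*((7/3)*(-1)*(-7))) = -30*(-1200 + (49/3)² + 23*(49/3)) = -30*(-1200 + 2401/9 + 1127/3) = -30*(-5018/9) = 50180/3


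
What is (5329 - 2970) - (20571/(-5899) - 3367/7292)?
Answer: 101643449037/43015508 ≈ 2362.9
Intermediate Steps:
(5329 - 2970) - (20571/(-5899) - 3367/7292) = 2359 - (20571*(-1/5899) - 3367*1/7292) = 2359 - (-20571/5899 - 3367/7292) = 2359 - 1*(-169865665/43015508) = 2359 + 169865665/43015508 = 101643449037/43015508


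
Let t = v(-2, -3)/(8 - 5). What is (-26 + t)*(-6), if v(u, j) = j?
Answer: 162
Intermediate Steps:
t = -1 (t = -3/(8 - 5) = -3/3 = -3*⅓ = -1)
(-26 + t)*(-6) = (-26 - 1)*(-6) = -27*(-6) = 162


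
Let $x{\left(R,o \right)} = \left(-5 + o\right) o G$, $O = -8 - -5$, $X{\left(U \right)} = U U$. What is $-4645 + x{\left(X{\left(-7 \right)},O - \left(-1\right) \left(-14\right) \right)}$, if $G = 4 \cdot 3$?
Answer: $-157$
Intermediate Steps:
$X{\left(U \right)} = U^{2}$
$G = 12$
$O = -3$ ($O = -8 + 5 = -3$)
$x{\left(R,o \right)} = 12 o \left(-5 + o\right)$ ($x{\left(R,o \right)} = \left(-5 + o\right) o 12 = o \left(-5 + o\right) 12 = 12 o \left(-5 + o\right)$)
$-4645 + x{\left(X{\left(-7 \right)},O - \left(-1\right) \left(-14\right) \right)} = -4645 + 12 \left(-3 - \left(-1\right) \left(-14\right)\right) \left(-5 - \left(3 - -14\right)\right) = -4645 + 12 \left(-3 - 14\right) \left(-5 - 17\right) = -4645 + 12 \left(-17\right) \left(-5 - 17\right) = -4645 + 12 \left(-17\right) \left(-22\right) = -4645 + 4488 = -157$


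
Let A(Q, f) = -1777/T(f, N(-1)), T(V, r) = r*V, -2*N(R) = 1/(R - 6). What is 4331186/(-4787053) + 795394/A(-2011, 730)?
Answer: -1389825405989584/59546152267 ≈ -23340.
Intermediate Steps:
N(R) = -1/(2*(-6 + R)) (N(R) = -1/(2*(R - 6)) = -1/(2*(-6 + R)))
T(V, r) = V*r
A(Q, f) = -24878/f (A(Q, f) = -1777*14/f = -24878/f)
4331186/(-4787053) + 795394/A(-2011, 730) = 4331186/(-4787053) + 795394/((-24878/730)) = 4331186*(-1/4787053) + 795394/((-24878*1/730)) = -4331186/4787053 + 795394/(-12439/365) = -4331186/4787053 + 795394*(-365/12439) = -4331186/4787053 - 290318810/12439 = -1389825405989584/59546152267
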